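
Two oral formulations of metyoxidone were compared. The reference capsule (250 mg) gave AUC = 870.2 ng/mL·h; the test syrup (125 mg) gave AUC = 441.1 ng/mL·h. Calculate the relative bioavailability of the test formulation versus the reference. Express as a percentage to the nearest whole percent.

F_rel = 101%

F_rel = (AUC_test/D_test) / (AUC_ref/D_ref)
      = (441.1/125) / (870.2/250)
      = 3.5288 / 3.4808 = 1.0138 = 101.38%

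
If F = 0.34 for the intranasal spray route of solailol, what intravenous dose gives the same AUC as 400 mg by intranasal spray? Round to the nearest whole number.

D_iv = 136 mg

Systemic exposure from an extravascular dose = F × D_ev, so the equivalent IV dose is F × D_ev.
D_iv = F × D_ev = 0.34 × 400 = 136 mg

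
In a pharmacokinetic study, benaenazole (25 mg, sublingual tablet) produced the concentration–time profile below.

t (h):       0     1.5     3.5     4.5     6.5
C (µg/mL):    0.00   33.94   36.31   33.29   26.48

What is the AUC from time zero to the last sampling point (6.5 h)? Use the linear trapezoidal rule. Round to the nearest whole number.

AUC = 190 µg/mL·h

Trapezoidal AUC_0→6.5:
  [0→1.5]: (0.00+33.94)/2 × 1.5 = 25.455
  [1.5→3.5]: (33.94+36.31)/2 × 2 = 70.25
  [3.5→4.5]: (36.31+33.29)/2 × 1 = 34.8
  [4.5→6.5]: (33.29+26.48)/2 × 2 = 59.77
  Sum = 190.275 µg/mL·h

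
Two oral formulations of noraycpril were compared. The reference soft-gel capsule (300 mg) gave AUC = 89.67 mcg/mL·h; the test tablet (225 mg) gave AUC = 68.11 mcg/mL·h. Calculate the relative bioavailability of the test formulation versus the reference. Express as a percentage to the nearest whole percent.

F_rel = 101%

F_rel = (AUC_test/D_test) / (AUC_ref/D_ref)
      = (68.11/225) / (89.67/300)
      = 0.302711 / 0.2989 = 1.0128 = 101.28%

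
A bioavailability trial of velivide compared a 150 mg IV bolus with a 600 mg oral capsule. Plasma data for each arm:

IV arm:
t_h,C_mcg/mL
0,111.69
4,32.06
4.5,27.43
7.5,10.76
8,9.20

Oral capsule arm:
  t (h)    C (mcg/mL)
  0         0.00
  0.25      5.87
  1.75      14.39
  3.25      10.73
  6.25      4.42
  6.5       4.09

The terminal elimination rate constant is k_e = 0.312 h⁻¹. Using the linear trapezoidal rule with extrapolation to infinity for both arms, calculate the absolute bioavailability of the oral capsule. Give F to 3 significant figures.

F = 0.0455

Trapezoidal AUC_0→8 (IV):
  [0→4]: (111.69+32.06)/2 × 4 = 287.5
  [4→4.5]: (32.06+27.43)/2 × 0.5 = 14.8725
  [4.5→7.5]: (27.43+10.76)/2 × 3 = 57.285
  [7.5→8]: (10.76+9.20)/2 × 0.5 = 4.99
  Sum = 364.6475 mcg/mL·h
IV tail: 9.20/0.312 = 29.487; AUC_iv,0→∞ = 364.6475 + 29.487 = 394.1345 mcg/mL·h
Trapezoidal AUC_0→6.5 (oral capsule):
  [0→0.25]: (0.00+5.87)/2 × 0.25 = 0.73375
  [0.25→1.75]: (5.87+14.39)/2 × 1.5 = 15.195
  [1.75→3.25]: (14.39+10.73)/2 × 1.5 = 18.84
  [3.25→6.25]: (10.73+4.42)/2 × 3 = 22.725
  [6.25→6.5]: (4.42+4.09)/2 × 0.25 = 1.06375
  Sum = 58.5575 mcg/mL·h
oral capsule tail: 4.09/0.312 = 13.109; AUC_ev,0→∞ = 58.5575 + 13.109 = 71.6665 mcg/mL·h
F = (AUC_ev/D_ev)/(AUC_iv/D_iv) = (71.6665/600)/(394.1345/150) = 0.119444/2.62756 = 0.0455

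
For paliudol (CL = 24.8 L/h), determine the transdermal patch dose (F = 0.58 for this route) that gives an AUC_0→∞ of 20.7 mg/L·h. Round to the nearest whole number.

Dose = 885 mg

Dose = CL × AUC_0→∞ / F
     = 24.8 × 20.7 / 0.58 = 885.103 mg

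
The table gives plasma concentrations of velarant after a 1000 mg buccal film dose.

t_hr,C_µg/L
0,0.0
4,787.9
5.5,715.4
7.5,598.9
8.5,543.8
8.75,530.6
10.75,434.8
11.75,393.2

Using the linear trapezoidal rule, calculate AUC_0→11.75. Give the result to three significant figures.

Trapezoidal AUC_0→11.75:
  [0→4]: (0.0+787.9)/2 × 4 = 1575.8
  [4→5.5]: (787.9+715.4)/2 × 1.5 = 1127.475
  [5.5→7.5]: (715.4+598.9)/2 × 2 = 1314.3
  [7.5→8.5]: (598.9+543.8)/2 × 1 = 571.35
  [8.5→8.75]: (543.8+530.6)/2 × 0.25 = 134.3
  [8.75→10.75]: (530.6+434.8)/2 × 2 = 965.4
  [10.75→11.75]: (434.8+393.2)/2 × 1 = 414.0
  Sum = 6102.625 µg/L·hr

AUC = 6100 µg/L·hr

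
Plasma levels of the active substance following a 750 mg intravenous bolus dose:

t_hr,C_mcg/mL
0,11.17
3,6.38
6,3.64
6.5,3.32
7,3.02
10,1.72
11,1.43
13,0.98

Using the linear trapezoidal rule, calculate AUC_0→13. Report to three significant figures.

AUC = 55.8 mcg/mL·hr

Trapezoidal AUC_0→13:
  [0→3]: (11.17+6.38)/2 × 3 = 26.325
  [3→6]: (6.38+3.64)/2 × 3 = 15.03
  [6→6.5]: (3.64+3.32)/2 × 0.5 = 1.74
  [6.5→7]: (3.32+3.02)/2 × 0.5 = 1.585
  [7→10]: (3.02+1.72)/2 × 3 = 7.11
  [10→11]: (1.72+1.43)/2 × 1 = 1.575
  [11→13]: (1.43+0.98)/2 × 2 = 2.41
  Sum = 55.775 mcg/mL·hr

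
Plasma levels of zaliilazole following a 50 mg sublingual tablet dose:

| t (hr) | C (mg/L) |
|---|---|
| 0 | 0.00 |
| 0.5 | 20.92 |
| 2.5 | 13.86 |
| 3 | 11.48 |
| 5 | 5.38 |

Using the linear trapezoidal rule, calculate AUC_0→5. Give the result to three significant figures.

Trapezoidal AUC_0→5:
  [0→0.5]: (0.00+20.92)/2 × 0.5 = 5.23
  [0.5→2.5]: (20.92+13.86)/2 × 2 = 34.78
  [2.5→3]: (13.86+11.48)/2 × 0.5 = 6.335
  [3→5]: (11.48+5.38)/2 × 2 = 16.86
  Sum = 63.205 mg/L·hr

AUC = 63.2 mg/L·hr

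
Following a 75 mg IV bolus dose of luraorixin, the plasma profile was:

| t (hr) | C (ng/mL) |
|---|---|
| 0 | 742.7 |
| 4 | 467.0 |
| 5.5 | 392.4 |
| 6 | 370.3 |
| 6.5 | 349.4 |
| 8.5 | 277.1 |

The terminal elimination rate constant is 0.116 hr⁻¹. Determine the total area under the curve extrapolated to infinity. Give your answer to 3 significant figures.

AUC = 6450 ng/mL·hr

Trapezoidal AUC_0→8.5:
  [0→4]: (742.7+467.0)/2 × 4 = 2419.4
  [4→5.5]: (467.0+392.4)/2 × 1.5 = 644.55
  [5.5→6]: (392.4+370.3)/2 × 0.5 = 190.675
  [6→6.5]: (370.3+349.4)/2 × 0.5 = 179.925
  [6.5→8.5]: (349.4+277.1)/2 × 2 = 626.5
  Sum = 4061.05 ng/mL·hr
Extrapolated tail: C_last / k_e = 277.1 / 0.116 = 2388.793
AUC_0→∞ = 4061.05 + 2388.793 = 6449.843 ng/mL·hr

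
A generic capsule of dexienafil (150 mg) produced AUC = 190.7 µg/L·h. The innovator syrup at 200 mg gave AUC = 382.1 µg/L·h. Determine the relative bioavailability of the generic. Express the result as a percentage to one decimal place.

F_rel = (AUC_test/D_test) / (AUC_ref/D_ref)
      = (190.7/150) / (382.1/200)
      = 1.27133 / 1.9105 = 0.6654 = 66.54%

F_rel = 66.5%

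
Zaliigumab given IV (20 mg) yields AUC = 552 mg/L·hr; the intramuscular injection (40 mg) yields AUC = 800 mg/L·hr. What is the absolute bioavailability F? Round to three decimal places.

F = 0.725

F = (AUC_ev / D_ev) / (AUC_iv / D_iv)
  = (800/40) / (552/20)
  = 20 / 27.6 = 0.7246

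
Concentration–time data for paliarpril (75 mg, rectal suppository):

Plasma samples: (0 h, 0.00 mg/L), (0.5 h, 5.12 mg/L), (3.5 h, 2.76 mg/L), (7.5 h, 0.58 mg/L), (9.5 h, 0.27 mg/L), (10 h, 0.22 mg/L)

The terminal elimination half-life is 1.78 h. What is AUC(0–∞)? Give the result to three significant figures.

Trapezoidal AUC_0→10:
  [0→0.5]: (0.00+5.12)/2 × 0.5 = 1.28
  [0.5→3.5]: (5.12+2.76)/2 × 3 = 11.82
  [3.5→7.5]: (2.76+0.58)/2 × 4 = 6.68
  [7.5→9.5]: (0.58+0.27)/2 × 2 = 0.85
  [9.5→10]: (0.27+0.22)/2 × 0.5 = 0.1225
  Sum = 20.7525 mg/L·h
k_e = ln2 / t½ = 0.693147 / 1.78 = 0.3894 h^-1
Extrapolated tail: C_last / k_e = 0.22 / 0.3894 = 0.565
AUC_0→∞ = 20.7525 + 0.565 = 21.3175 mg/L·h

AUC = 21.3 mg/L·h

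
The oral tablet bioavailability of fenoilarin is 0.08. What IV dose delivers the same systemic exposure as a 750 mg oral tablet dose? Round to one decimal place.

Systemic exposure from an extravascular dose = F × D_ev, so the equivalent IV dose is F × D_ev.
D_iv = F × D_ev = 0.08 × 750 = 60 mg

D_iv = 60.0 mg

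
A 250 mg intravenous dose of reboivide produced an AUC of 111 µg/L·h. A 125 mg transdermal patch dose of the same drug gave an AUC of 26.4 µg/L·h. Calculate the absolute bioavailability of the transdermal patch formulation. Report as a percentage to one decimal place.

F = (AUC_ev / D_ev) / (AUC_iv / D_iv)
  = (26.4/125) / (111/250)
  = 0.2112 / 0.444 = 0.4757
  = 47.57%

F = 47.6%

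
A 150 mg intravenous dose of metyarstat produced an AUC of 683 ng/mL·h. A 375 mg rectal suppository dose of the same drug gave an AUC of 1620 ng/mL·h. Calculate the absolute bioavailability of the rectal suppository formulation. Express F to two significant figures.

F = 0.95

F = (AUC_ev / D_ev) / (AUC_iv / D_iv)
  = (1620/375) / (683/150)
  = 4.32 / 4.55333 = 0.9488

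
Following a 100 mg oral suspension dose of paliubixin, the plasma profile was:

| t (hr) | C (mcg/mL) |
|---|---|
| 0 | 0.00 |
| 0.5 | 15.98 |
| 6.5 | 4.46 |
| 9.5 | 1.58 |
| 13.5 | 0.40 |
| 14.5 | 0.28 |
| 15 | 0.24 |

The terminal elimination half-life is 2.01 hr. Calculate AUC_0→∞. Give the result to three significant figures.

AUC = 79.5 mcg/mL·hr

Trapezoidal AUC_0→15:
  [0→0.5]: (0.00+15.98)/2 × 0.5 = 3.995
  [0.5→6.5]: (15.98+4.46)/2 × 6 = 61.32
  [6.5→9.5]: (4.46+1.58)/2 × 3 = 9.06
  [9.5→13.5]: (1.58+0.40)/2 × 4 = 3.96
  [13.5→14.5]: (0.40+0.28)/2 × 1 = 0.34
  [14.5→15]: (0.28+0.24)/2 × 0.5 = 0.13
  Sum = 78.805 mcg/mL·hr
k_e = ln2 / t½ = 0.693147 / 2.01 = 0.3448 hr^-1
Extrapolated tail: C_last / k_e = 0.24 / 0.3448 = 0.696
AUC_0→∞ = 78.805 + 0.696 = 79.501 mcg/mL·hr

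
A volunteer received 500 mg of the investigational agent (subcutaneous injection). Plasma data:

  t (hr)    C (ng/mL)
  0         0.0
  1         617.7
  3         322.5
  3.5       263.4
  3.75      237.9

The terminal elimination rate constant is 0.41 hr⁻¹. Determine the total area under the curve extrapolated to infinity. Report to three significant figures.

AUC = 2040 ng/mL·hr

Trapezoidal AUC_0→3.75:
  [0→1]: (0.0+617.7)/2 × 1 = 308.85
  [1→3]: (617.7+322.5)/2 × 2 = 940.2
  [3→3.5]: (322.5+263.4)/2 × 0.5 = 146.475
  [3.5→3.75]: (263.4+237.9)/2 × 0.25 = 62.6625
  Sum = 1458.1875 ng/mL·hr
Extrapolated tail: C_last / k_e = 237.9 / 0.41 = 580.244
AUC_0→∞ = 1458.1875 + 580.244 = 2038.4315 ng/mL·hr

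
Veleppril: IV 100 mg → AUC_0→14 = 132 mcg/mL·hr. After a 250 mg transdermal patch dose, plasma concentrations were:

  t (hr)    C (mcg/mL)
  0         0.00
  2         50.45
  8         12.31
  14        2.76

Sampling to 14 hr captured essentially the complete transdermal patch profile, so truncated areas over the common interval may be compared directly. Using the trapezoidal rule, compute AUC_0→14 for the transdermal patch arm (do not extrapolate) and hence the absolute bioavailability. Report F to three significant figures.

Trapezoidal AUC_0→14 (transdermal patch):
  [0→2]: (0.00+50.45)/2 × 2 = 50.45
  [2→8]: (50.45+12.31)/2 × 6 = 188.28
  [8→14]: (12.31+2.76)/2 × 6 = 45.21
  Sum = 283.94 mcg/mL·hr
F = (AUC_ev/D_ev)/(AUC_iv/D_iv) = (283.94/250)/(132/100) = 1.13576/1.32 = 0.8604

F = 0.860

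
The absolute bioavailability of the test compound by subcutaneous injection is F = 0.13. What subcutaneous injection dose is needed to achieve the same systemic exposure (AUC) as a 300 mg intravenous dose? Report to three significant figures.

For equal systemic exposure: F × D_ev = D_iv
D_ev = D_iv / F = 300 / 0.13 = 2307.69 mg

D_subcutaneous = 2310 mg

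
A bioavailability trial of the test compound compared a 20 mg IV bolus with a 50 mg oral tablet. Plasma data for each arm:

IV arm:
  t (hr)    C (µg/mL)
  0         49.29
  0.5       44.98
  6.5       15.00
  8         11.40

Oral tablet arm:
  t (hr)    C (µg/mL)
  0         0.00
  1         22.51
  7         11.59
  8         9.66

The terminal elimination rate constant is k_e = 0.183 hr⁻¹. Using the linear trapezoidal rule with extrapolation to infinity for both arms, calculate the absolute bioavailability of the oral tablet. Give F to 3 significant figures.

Trapezoidal AUC_0→8 (IV):
  [0→0.5]: (49.29+44.98)/2 × 0.5 = 23.5675
  [0.5→6.5]: (44.98+15.00)/2 × 6 = 179.94
  [6.5→8]: (15.00+11.40)/2 × 1.5 = 19.8
  Sum = 223.3075 µg/mL·hr
IV tail: 11.40/0.183 = 62.295; AUC_iv,0→∞ = 223.3075 + 62.295 = 285.6025 µg/mL·hr
Trapezoidal AUC_0→8 (oral tablet):
  [0→1]: (0.00+22.51)/2 × 1 = 11.255
  [1→7]: (22.51+11.59)/2 × 6 = 102.3
  [7→8]: (11.59+9.66)/2 × 1 = 10.625
  Sum = 124.18 µg/mL·hr
oral tablet tail: 9.66/0.183 = 52.787; AUC_ev,0→∞ = 124.18 + 52.787 = 176.967 µg/mL·hr
F = (AUC_ev/D_ev)/(AUC_iv/D_iv) = (176.967/50)/(285.6025/20) = 3.53934/14.280125 = 0.2479

F = 0.248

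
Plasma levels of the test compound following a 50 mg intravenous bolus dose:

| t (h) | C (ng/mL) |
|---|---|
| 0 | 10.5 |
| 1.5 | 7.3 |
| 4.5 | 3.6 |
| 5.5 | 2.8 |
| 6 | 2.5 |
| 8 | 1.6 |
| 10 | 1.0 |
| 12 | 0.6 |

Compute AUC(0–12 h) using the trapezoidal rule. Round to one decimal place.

AUC = 42.5 ng/mL·h

Trapezoidal AUC_0→12:
  [0→1.5]: (10.5+7.3)/2 × 1.5 = 13.35
  [1.5→4.5]: (7.3+3.6)/2 × 3 = 16.35
  [4.5→5.5]: (3.6+2.8)/2 × 1 = 3.2
  [5.5→6]: (2.8+2.5)/2 × 0.5 = 1.325
  [6→8]: (2.5+1.6)/2 × 2 = 4.1
  [8→10]: (1.6+1.0)/2 × 2 = 2.6
  [10→12]: (1.0+0.6)/2 × 2 = 1.6
  Sum = 42.525 ng/mL·h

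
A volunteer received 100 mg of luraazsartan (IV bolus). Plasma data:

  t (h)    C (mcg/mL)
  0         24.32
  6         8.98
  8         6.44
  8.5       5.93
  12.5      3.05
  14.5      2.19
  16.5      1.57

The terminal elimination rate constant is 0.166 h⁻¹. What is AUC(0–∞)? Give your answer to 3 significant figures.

Trapezoidal AUC_0→16.5:
  [0→6]: (24.32+8.98)/2 × 6 = 99.9
  [6→8]: (8.98+6.44)/2 × 2 = 15.42
  [8→8.5]: (6.44+5.93)/2 × 0.5 = 3.0925
  [8.5→12.5]: (5.93+3.05)/2 × 4 = 17.96
  [12.5→14.5]: (3.05+2.19)/2 × 2 = 5.24
  [14.5→16.5]: (2.19+1.57)/2 × 2 = 3.76
  Sum = 145.3725 mcg/mL·h
Extrapolated tail: C_last / k_e = 1.57 / 0.166 = 9.458
AUC_0→∞ = 145.3725 + 9.458 = 154.8305 mcg/mL·h

AUC = 155 mcg/mL·h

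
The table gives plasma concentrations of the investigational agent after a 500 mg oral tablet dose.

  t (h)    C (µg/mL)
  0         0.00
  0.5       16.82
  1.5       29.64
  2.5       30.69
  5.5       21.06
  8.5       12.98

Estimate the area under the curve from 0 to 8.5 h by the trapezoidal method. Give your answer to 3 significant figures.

Trapezoidal AUC_0→8.5:
  [0→0.5]: (0.00+16.82)/2 × 0.5 = 4.205
  [0.5→1.5]: (16.82+29.64)/2 × 1 = 23.23
  [1.5→2.5]: (29.64+30.69)/2 × 1 = 30.165
  [2.5→5.5]: (30.69+21.06)/2 × 3 = 77.625
  [5.5→8.5]: (21.06+12.98)/2 × 3 = 51.06
  Sum = 186.285 µg/mL·h

AUC = 186 µg/mL·h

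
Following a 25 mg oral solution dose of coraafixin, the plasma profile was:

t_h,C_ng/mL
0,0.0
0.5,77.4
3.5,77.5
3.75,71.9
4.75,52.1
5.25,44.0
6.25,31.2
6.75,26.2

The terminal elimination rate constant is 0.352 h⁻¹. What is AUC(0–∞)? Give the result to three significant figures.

AUC = 483 ng/mL·h

Trapezoidal AUC_0→6.75:
  [0→0.5]: (0.0+77.4)/2 × 0.5 = 19.35
  [0.5→3.5]: (77.4+77.5)/2 × 3 = 232.35
  [3.5→3.75]: (77.5+71.9)/2 × 0.25 = 18.675
  [3.75→4.75]: (71.9+52.1)/2 × 1 = 62.0
  [4.75→5.25]: (52.1+44.0)/2 × 0.5 = 24.025
  [5.25→6.25]: (44.0+31.2)/2 × 1 = 37.6
  [6.25→6.75]: (31.2+26.2)/2 × 0.5 = 14.35
  Sum = 408.35 ng/mL·h
Extrapolated tail: C_last / k_e = 26.2 / 0.352 = 74.432
AUC_0→∞ = 408.35 + 74.432 = 482.782 ng/mL·h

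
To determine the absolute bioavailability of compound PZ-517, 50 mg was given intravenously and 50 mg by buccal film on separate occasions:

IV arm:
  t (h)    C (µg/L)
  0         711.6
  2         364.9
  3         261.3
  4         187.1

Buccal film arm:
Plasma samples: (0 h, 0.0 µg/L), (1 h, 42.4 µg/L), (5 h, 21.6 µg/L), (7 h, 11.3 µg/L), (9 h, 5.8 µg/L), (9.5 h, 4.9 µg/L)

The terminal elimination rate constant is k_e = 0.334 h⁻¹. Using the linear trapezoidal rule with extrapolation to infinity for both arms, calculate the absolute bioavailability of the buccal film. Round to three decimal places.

F = 0.100

Trapezoidal AUC_0→4 (IV):
  [0→2]: (711.6+364.9)/2 × 2 = 1076.5
  [2→3]: (364.9+261.3)/2 × 1 = 313.1
  [3→4]: (261.3+187.1)/2 × 1 = 224.2
  Sum = 1613.8 µg/L·h
IV tail: 187.1/0.334 = 560.180; AUC_iv,0→∞ = 1613.8 + 560.180 = 2173.98 µg/L·h
Trapezoidal AUC_0→9.5 (buccal film):
  [0→1]: (0.0+42.4)/2 × 1 = 21.2
  [1→5]: (42.4+21.6)/2 × 4 = 128.0
  [5→7]: (21.6+11.3)/2 × 2 = 32.9
  [7→9]: (11.3+5.8)/2 × 2 = 17.1
  [9→9.5]: (5.8+4.9)/2 × 0.5 = 2.675
  Sum = 201.875 µg/L·h
buccal film tail: 4.9/0.334 = 14.671; AUC_ev,0→∞ = 201.875 + 14.671 = 216.546 µg/L·h
F = (AUC_ev/D_ev)/(AUC_iv/D_iv) = (216.546/50)/(2173.98/50) = 4.33092/43.4796 = 0.0996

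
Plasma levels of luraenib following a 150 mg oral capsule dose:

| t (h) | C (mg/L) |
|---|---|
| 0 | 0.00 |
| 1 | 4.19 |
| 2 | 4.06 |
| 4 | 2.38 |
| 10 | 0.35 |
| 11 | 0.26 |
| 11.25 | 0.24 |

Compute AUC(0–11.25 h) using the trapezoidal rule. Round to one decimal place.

Trapezoidal AUC_0→11.25:
  [0→1]: (0.00+4.19)/2 × 1 = 2.095
  [1→2]: (4.19+4.06)/2 × 1 = 4.125
  [2→4]: (4.06+2.38)/2 × 2 = 6.44
  [4→10]: (2.38+0.35)/2 × 6 = 8.19
  [10→11]: (0.35+0.26)/2 × 1 = 0.305
  [11→11.25]: (0.26+0.24)/2 × 0.25 = 0.0625
  Sum = 21.2175 mg/L·h

AUC = 21.2 mg/L·h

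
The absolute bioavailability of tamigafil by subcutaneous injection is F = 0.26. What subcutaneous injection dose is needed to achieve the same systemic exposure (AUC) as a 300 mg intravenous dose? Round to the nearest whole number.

For equal systemic exposure: F × D_ev = D_iv
D_ev = D_iv / F = 300 / 0.26 = 1153.85 mg

D_subcutaneous = 1154 mg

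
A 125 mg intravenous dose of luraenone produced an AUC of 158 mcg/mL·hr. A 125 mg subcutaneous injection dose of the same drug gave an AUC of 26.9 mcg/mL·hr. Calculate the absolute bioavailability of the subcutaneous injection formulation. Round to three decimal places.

F = 0.170

F = (AUC_ev / D_ev) / (AUC_iv / D_iv)
  = (26.9/125) / (158/125)
  = 0.2152 / 1.264 = 0.1703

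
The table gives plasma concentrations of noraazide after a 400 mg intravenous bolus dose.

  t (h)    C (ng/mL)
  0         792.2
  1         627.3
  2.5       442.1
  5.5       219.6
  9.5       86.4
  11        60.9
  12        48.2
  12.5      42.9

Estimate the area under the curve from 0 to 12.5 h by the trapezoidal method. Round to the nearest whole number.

Trapezoidal AUC_0→12.5:
  [0→1]: (792.2+627.3)/2 × 1 = 709.75
  [1→2.5]: (627.3+442.1)/2 × 1.5 = 802.05
  [2.5→5.5]: (442.1+219.6)/2 × 3 = 992.55
  [5.5→9.5]: (219.6+86.4)/2 × 4 = 612.0
  [9.5→11]: (86.4+60.9)/2 × 1.5 = 110.475
  [11→12]: (60.9+48.2)/2 × 1 = 54.55
  [12→12.5]: (48.2+42.9)/2 × 0.5 = 22.775
  Sum = 3304.15 ng/mL·h

AUC = 3304 ng/mL·h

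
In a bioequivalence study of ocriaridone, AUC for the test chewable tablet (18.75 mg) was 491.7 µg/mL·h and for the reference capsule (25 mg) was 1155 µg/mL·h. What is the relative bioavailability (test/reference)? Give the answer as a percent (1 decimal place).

F_rel = 56.8%

F_rel = (AUC_test/D_test) / (AUC_ref/D_ref)
      = (491.7/18.75) / (1155/25)
      = 26.224 / 46.2 = 0.5676 = 56.76%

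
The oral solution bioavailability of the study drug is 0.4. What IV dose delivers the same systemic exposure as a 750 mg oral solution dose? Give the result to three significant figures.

D_iv = 300 mg

Systemic exposure from an extravascular dose = F × D_ev, so the equivalent IV dose is F × D_ev.
D_iv = F × D_ev = 0.4 × 750 = 300 mg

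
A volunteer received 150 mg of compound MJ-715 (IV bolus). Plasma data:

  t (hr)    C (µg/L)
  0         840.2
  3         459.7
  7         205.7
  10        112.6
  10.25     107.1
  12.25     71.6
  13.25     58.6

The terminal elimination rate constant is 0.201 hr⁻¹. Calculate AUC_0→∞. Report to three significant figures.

AUC = 4320 µg/L·hr

Trapezoidal AUC_0→13.25:
  [0→3]: (840.2+459.7)/2 × 3 = 1949.85
  [3→7]: (459.7+205.7)/2 × 4 = 1330.8
  [7→10]: (205.7+112.6)/2 × 3 = 477.45
  [10→10.25]: (112.6+107.1)/2 × 0.25 = 27.4625
  [10.25→12.25]: (107.1+71.6)/2 × 2 = 178.7
  [12.25→13.25]: (71.6+58.6)/2 × 1 = 65.1
  Sum = 4029.3625 µg/L·hr
Extrapolated tail: C_last / k_e = 58.6 / 0.201 = 291.542
AUC_0→∞ = 4029.3625 + 291.542 = 4320.9045 µg/L·hr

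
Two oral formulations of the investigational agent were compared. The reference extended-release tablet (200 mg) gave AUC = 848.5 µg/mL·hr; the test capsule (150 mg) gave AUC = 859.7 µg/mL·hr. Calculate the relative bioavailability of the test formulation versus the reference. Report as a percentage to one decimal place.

F_rel = 135.1%

F_rel = (AUC_test/D_test) / (AUC_ref/D_ref)
      = (859.7/150) / (848.5/200)
      = 5.73133 / 4.2425 = 1.3509 = 135.09%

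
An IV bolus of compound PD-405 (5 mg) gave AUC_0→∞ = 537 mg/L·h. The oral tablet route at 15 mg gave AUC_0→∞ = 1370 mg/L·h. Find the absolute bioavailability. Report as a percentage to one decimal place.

F = (AUC_ev / D_ev) / (AUC_iv / D_iv)
  = (1370/15) / (537/5)
  = 91.3333 / 107.4 = 0.8504
  = 85.04%

F = 85.0%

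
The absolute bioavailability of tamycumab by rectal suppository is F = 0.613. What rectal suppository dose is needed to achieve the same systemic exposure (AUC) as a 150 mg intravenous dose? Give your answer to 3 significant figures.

D_rectal = 245 mg

For equal systemic exposure: F × D_ev = D_iv
D_ev = D_iv / F = 150 / 0.613 = 244.698 mg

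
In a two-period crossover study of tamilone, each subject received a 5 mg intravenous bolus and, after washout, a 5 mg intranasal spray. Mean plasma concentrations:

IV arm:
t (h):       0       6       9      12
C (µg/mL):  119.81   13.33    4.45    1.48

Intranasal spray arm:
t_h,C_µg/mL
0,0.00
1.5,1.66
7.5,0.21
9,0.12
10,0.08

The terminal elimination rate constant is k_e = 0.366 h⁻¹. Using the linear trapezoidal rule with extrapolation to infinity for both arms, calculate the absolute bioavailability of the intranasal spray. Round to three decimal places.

F = 0.017

Trapezoidal AUC_0→12 (IV):
  [0→6]: (119.81+13.33)/2 × 6 = 399.42
  [6→9]: (13.33+4.45)/2 × 3 = 26.67
  [9→12]: (4.45+1.48)/2 × 3 = 8.895
  Sum = 434.985 µg/mL·h
IV tail: 1.48/0.366 = 4.044; AUC_iv,0→∞ = 434.985 + 4.044 = 439.029 µg/mL·h
Trapezoidal AUC_0→10 (intranasal spray):
  [0→1.5]: (0.00+1.66)/2 × 1.5 = 1.245
  [1.5→7.5]: (1.66+0.21)/2 × 6 = 5.61
  [7.5→9]: (0.21+0.12)/2 × 1.5 = 0.2475
  [9→10]: (0.12+0.08)/2 × 1 = 0.1
  Sum = 7.2025 µg/mL·h
intranasal spray tail: 0.08/0.366 = 0.219; AUC_ev,0→∞ = 7.2025 + 0.219 = 7.4215 µg/mL·h
F = (AUC_ev/D_ev)/(AUC_iv/D_iv) = (7.4215/5)/(439.029/5) = 1.4843/87.8058 = 0.0169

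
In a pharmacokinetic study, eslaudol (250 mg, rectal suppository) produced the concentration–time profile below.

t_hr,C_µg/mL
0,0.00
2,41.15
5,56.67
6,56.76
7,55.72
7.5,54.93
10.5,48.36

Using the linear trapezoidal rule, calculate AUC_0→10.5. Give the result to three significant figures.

AUC = 483 µg/mL·hr

Trapezoidal AUC_0→10.5:
  [0→2]: (0.00+41.15)/2 × 2 = 41.15
  [2→5]: (41.15+56.67)/2 × 3 = 146.73
  [5→6]: (56.67+56.76)/2 × 1 = 56.715
  [6→7]: (56.76+55.72)/2 × 1 = 56.24
  [7→7.5]: (55.72+54.93)/2 × 0.5 = 27.6625
  [7.5→10.5]: (54.93+48.36)/2 × 3 = 154.935
  Sum = 483.4325 µg/mL·hr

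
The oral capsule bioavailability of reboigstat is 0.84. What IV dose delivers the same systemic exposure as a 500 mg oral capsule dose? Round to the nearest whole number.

Systemic exposure from an extravascular dose = F × D_ev, so the equivalent IV dose is F × D_ev.
D_iv = F × D_ev = 0.84 × 500 = 420 mg

D_iv = 420 mg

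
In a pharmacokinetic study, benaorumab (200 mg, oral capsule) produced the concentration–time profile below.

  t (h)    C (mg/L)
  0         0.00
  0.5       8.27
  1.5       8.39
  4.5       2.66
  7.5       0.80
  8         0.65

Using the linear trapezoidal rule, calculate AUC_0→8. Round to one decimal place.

AUC = 32.5 mg/L·h

Trapezoidal AUC_0→8:
  [0→0.5]: (0.00+8.27)/2 × 0.5 = 2.0675
  [0.5→1.5]: (8.27+8.39)/2 × 1 = 8.33
  [1.5→4.5]: (8.39+2.66)/2 × 3 = 16.575
  [4.5→7.5]: (2.66+0.80)/2 × 3 = 5.19
  [7.5→8]: (0.80+0.65)/2 × 0.5 = 0.3625
  Sum = 32.525 mg/L·h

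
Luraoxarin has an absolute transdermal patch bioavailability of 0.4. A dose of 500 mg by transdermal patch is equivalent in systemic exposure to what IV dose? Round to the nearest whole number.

D_iv = 200 mg

Systemic exposure from an extravascular dose = F × D_ev, so the equivalent IV dose is F × D_ev.
D_iv = F × D_ev = 0.4 × 500 = 200 mg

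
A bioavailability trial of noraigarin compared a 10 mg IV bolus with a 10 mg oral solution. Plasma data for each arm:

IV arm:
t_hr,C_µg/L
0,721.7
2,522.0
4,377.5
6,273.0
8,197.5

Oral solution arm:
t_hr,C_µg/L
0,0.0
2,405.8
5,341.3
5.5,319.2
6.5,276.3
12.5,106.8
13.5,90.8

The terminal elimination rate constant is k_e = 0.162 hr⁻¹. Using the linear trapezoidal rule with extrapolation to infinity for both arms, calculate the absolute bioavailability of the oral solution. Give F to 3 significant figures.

F = 0.847

Trapezoidal AUC_0→8 (IV):
  [0→2]: (721.7+522.0)/2 × 2 = 1243.7
  [2→4]: (522.0+377.5)/2 × 2 = 899.5
  [4→6]: (377.5+273.0)/2 × 2 = 650.5
  [6→8]: (273.0+197.5)/2 × 2 = 470.5
  Sum = 3264.2 µg/L·hr
IV tail: 197.5/0.162 = 1219.136; AUC_iv,0→∞ = 3264.2 + 1219.136 = 4483.336 µg/L·hr
Trapezoidal AUC_0→13.5 (oral solution):
  [0→2]: (0.0+405.8)/2 × 2 = 405.8
  [2→5]: (405.8+341.3)/2 × 3 = 1120.65
  [5→5.5]: (341.3+319.2)/2 × 0.5 = 165.125
  [5.5→6.5]: (319.2+276.3)/2 × 1 = 297.75
  [6.5→12.5]: (276.3+106.8)/2 × 6 = 1149.3
  [12.5→13.5]: (106.8+90.8)/2 × 1 = 98.8
  Sum = 3237.425 µg/L·hr
oral solution tail: 90.8/0.162 = 560.494; AUC_ev,0→∞ = 3237.425 + 560.494 = 3797.919 µg/L·hr
F = (AUC_ev/D_ev)/(AUC_iv/D_iv) = (3797.919/10)/(4483.336/10) = 379.7919/448.3336 = 0.8471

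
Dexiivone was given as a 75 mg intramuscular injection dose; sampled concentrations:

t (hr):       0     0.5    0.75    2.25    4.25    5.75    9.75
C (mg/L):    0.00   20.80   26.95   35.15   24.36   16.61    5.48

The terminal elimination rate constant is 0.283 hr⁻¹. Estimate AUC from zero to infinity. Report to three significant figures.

Trapezoidal AUC_0→9.75:
  [0→0.5]: (0.00+20.80)/2 × 0.5 = 5.2
  [0.5→0.75]: (20.80+26.95)/2 × 0.25 = 5.96875
  [0.75→2.25]: (26.95+35.15)/2 × 1.5 = 46.575
  [2.25→4.25]: (35.15+24.36)/2 × 2 = 59.51
  [4.25→5.75]: (24.36+16.61)/2 × 1.5 = 30.7275
  [5.75→9.75]: (16.61+5.48)/2 × 4 = 44.18
  Sum = 192.16125 mg/L·hr
Extrapolated tail: C_last / k_e = 5.48 / 0.283 = 19.364
AUC_0→∞ = 192.16125 + 19.364 = 211.52525 mg/L·hr

AUC = 212 mg/L·hr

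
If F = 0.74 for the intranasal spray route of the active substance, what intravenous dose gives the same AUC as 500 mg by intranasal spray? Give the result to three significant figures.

D_iv = 370 mg

Systemic exposure from an extravascular dose = F × D_ev, so the equivalent IV dose is F × D_ev.
D_iv = F × D_ev = 0.74 × 500 = 370 mg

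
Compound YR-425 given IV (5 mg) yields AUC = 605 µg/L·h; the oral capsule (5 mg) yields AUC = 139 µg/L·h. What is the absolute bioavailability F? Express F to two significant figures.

F = 0.23

F = (AUC_ev / D_ev) / (AUC_iv / D_iv)
  = (139/5) / (605/5)
  = 27.8 / 121 = 0.2298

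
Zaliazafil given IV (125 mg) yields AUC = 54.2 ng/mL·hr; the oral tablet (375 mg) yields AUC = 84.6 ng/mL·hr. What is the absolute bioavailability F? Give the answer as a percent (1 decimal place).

F = 52.0%

F = (AUC_ev / D_ev) / (AUC_iv / D_iv)
  = (84.6/375) / (54.2/125)
  = 0.2256 / 0.4336 = 0.5203
  = 52.03%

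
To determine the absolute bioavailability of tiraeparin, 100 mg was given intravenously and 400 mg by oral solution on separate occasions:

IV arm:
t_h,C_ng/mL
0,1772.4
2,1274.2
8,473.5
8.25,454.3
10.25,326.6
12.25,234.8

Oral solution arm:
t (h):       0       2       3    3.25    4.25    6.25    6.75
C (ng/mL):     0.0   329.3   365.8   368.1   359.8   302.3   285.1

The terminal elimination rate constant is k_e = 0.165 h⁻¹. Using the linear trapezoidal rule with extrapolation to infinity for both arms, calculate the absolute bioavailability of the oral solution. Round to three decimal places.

F = 0.082

Trapezoidal AUC_0→12.25 (IV):
  [0→2]: (1772.4+1274.2)/2 × 2 = 3046.6
  [2→8]: (1274.2+473.5)/2 × 6 = 5243.1
  [8→8.25]: (473.5+454.3)/2 × 0.25 = 115.975
  [8.25→10.25]: (454.3+326.6)/2 × 2 = 780.9
  [10.25→12.25]: (326.6+234.8)/2 × 2 = 561.4
  Sum = 9747.975 ng/mL·h
IV tail: 234.8/0.165 = 1423.030; AUC_iv,0→∞ = 9747.975 + 1423.030 = 11171.005 ng/mL·h
Trapezoidal AUC_0→6.75 (oral solution):
  [0→2]: (0.0+329.3)/2 × 2 = 329.3
  [2→3]: (329.3+365.8)/2 × 1 = 347.55
  [3→3.25]: (365.8+368.1)/2 × 0.25 = 91.7375
  [3.25→4.25]: (368.1+359.8)/2 × 1 = 363.95
  [4.25→6.25]: (359.8+302.3)/2 × 2 = 662.1
  [6.25→6.75]: (302.3+285.1)/2 × 0.5 = 146.85
  Sum = 1941.4875 ng/mL·h
oral solution tail: 285.1/0.165 = 1727.879; AUC_ev,0→∞ = 1941.4875 + 1727.879 = 3669.3665 ng/mL·h
F = (AUC_ev/D_ev)/(AUC_iv/D_iv) = (3669.3665/400)/(11171.005/100) = 9.17342/111.71005 = 0.0821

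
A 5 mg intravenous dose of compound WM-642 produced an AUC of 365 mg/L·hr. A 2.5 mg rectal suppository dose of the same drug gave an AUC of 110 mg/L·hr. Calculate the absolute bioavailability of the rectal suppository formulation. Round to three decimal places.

F = (AUC_ev / D_ev) / (AUC_iv / D_iv)
  = (110/2.5) / (365/5)
  = 44 / 73 = 0.6027

F = 0.603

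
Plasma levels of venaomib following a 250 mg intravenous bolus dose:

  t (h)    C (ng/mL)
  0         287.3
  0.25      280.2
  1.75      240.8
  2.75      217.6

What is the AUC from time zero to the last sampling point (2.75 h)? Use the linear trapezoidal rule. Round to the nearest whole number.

AUC = 691 ng/mL·h

Trapezoidal AUC_0→2.75:
  [0→0.25]: (287.3+280.2)/2 × 0.25 = 70.9375
  [0.25→1.75]: (280.2+240.8)/2 × 1.5 = 390.75
  [1.75→2.75]: (240.8+217.6)/2 × 1 = 229.2
  Sum = 690.8875 ng/mL·h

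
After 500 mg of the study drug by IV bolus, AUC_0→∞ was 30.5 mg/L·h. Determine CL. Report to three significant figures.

CL = 16.4 L/h

CL = Dose_iv / AUC_0→∞
   = 500 / 30.5 = 16.3934 L/h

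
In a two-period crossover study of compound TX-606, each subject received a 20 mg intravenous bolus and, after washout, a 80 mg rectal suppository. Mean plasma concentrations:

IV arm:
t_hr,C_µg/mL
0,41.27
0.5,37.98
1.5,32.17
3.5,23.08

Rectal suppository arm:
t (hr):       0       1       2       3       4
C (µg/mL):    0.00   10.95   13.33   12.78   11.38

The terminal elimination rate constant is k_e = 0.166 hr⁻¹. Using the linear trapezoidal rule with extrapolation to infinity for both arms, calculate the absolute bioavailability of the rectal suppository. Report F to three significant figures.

Trapezoidal AUC_0→3.5 (IV):
  [0→0.5]: (41.27+37.98)/2 × 0.5 = 19.8125
  [0.5→1.5]: (37.98+32.17)/2 × 1 = 35.075
  [1.5→3.5]: (32.17+23.08)/2 × 2 = 55.25
  Sum = 110.1375 µg/mL·hr
IV tail: 23.08/0.166 = 139.036; AUC_iv,0→∞ = 110.1375 + 139.036 = 249.1735 µg/mL·hr
Trapezoidal AUC_0→4 (rectal suppository):
  [0→1]: (0.00+10.95)/2 × 1 = 5.475
  [1→2]: (10.95+13.33)/2 × 1 = 12.14
  [2→3]: (13.33+12.78)/2 × 1 = 13.055
  [3→4]: (12.78+11.38)/2 × 1 = 12.08
  Sum = 42.75 µg/mL·hr
rectal suppository tail: 11.38/0.166 = 68.554; AUC_ev,0→∞ = 42.75 + 68.554 = 111.304 µg/mL·hr
F = (AUC_ev/D_ev)/(AUC_iv/D_iv) = (111.304/80)/(249.1735/20) = 1.3913/12.458675 = 0.1117

F = 0.112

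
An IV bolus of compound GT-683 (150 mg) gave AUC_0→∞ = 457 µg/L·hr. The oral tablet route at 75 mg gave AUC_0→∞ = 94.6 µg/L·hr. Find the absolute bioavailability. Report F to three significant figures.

F = (AUC_ev / D_ev) / (AUC_iv / D_iv)
  = (94.6/75) / (457/150)
  = 1.26133 / 3.04667 = 0.4140

F = 0.414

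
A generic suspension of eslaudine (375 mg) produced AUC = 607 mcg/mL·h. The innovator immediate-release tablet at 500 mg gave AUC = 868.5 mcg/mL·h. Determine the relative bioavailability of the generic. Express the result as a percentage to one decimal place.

F_rel = (AUC_test/D_test) / (AUC_ref/D_ref)
      = (607/375) / (868.5/500)
      = 1.61867 / 1.737 = 0.9319 = 93.19%

F_rel = 93.2%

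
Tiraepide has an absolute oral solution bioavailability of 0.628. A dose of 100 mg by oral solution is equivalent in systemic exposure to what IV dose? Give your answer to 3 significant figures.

Systemic exposure from an extravascular dose = F × D_ev, so the equivalent IV dose is F × D_ev.
D_iv = F × D_ev = 0.628 × 100 = 62.8 mg

D_iv = 62.8 mg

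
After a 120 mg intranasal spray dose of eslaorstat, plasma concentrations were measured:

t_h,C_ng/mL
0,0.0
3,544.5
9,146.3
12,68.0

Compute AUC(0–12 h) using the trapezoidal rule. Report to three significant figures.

Trapezoidal AUC_0→12:
  [0→3]: (0.0+544.5)/2 × 3 = 816.75
  [3→9]: (544.5+146.3)/2 × 6 = 2072.4
  [9→12]: (146.3+68.0)/2 × 3 = 321.45
  Sum = 3210.6 ng/mL·h

AUC = 3210 ng/mL·h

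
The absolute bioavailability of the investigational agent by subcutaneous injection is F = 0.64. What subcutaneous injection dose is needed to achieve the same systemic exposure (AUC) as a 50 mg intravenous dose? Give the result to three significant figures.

For equal systemic exposure: F × D_ev = D_iv
D_ev = D_iv / F = 50 / 0.64 = 78.125 mg

D_subcutaneous = 78.1 mg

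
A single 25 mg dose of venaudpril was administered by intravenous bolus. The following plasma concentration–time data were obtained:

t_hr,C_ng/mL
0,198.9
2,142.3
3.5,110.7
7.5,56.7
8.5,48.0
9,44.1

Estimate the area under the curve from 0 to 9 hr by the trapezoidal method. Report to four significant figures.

Trapezoidal AUC_0→9:
  [0→2]: (198.9+142.3)/2 × 2 = 341.2
  [2→3.5]: (142.3+110.7)/2 × 1.5 = 189.75
  [3.5→7.5]: (110.7+56.7)/2 × 4 = 334.8
  [7.5→8.5]: (56.7+48.0)/2 × 1 = 52.35
  [8.5→9]: (48.0+44.1)/2 × 0.5 = 23.025
  Sum = 941.125 ng/mL·hr

AUC = 941.1 ng/mL·hr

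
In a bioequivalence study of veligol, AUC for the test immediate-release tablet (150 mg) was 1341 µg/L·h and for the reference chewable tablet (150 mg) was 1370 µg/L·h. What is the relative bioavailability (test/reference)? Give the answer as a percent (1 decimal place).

F_rel = (AUC_test/D_test) / (AUC_ref/D_ref)
      = (1341/150) / (1370/150)
      = 8.94 / 9.13333 = 0.9788 = 97.88%

F_rel = 97.9%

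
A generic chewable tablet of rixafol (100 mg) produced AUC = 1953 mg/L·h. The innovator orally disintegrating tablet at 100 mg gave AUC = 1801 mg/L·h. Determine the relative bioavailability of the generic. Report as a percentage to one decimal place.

F_rel = (AUC_test/D_test) / (AUC_ref/D_ref)
      = (1953/100) / (1801/100)
      = 19.53 / 18.01 = 1.0844 = 108.44%

F_rel = 108.4%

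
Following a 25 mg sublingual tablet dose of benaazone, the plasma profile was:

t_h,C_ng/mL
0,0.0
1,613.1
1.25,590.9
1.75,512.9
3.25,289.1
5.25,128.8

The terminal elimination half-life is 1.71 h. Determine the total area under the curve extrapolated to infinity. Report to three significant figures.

Trapezoidal AUC_0→5.25:
  [0→1]: (0.0+613.1)/2 × 1 = 306.55
  [1→1.25]: (613.1+590.9)/2 × 0.25 = 150.5
  [1.25→1.75]: (590.9+512.9)/2 × 0.5 = 275.95
  [1.75→3.25]: (512.9+289.1)/2 × 1.5 = 601.5
  [3.25→5.25]: (289.1+128.8)/2 × 2 = 417.9
  Sum = 1752.4 ng/mL·h
k_e = ln2 / t½ = 0.693147 / 1.71 = 0.4053 h^-1
Extrapolated tail: C_last / k_e = 128.8 / 0.4053 = 317.789
AUC_0→∞ = 1752.4 + 317.789 = 2070.189 ng/mL·h

AUC = 2070 ng/mL·h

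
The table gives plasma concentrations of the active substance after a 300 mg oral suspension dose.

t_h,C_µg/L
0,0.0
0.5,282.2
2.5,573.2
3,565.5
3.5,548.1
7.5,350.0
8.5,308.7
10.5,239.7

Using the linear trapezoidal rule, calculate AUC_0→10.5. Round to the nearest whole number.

AUC = 4163 µg/L·h

Trapezoidal AUC_0→10.5:
  [0→0.5]: (0.0+282.2)/2 × 0.5 = 70.55
  [0.5→2.5]: (282.2+573.2)/2 × 2 = 855.4
  [2.5→3]: (573.2+565.5)/2 × 0.5 = 284.675
  [3→3.5]: (565.5+548.1)/2 × 0.5 = 278.4
  [3.5→7.5]: (548.1+350.0)/2 × 4 = 1796.2
  [7.5→8.5]: (350.0+308.7)/2 × 1 = 329.35
  [8.5→10.5]: (308.7+239.7)/2 × 2 = 548.4
  Sum = 4162.975 µg/L·h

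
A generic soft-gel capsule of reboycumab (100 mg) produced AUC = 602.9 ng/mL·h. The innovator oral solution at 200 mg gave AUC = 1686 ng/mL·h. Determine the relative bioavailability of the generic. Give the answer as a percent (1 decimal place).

F_rel = 71.5%

F_rel = (AUC_test/D_test) / (AUC_ref/D_ref)
      = (602.9/100) / (1686/200)
      = 6.029 / 8.43 = 0.7152 = 71.52%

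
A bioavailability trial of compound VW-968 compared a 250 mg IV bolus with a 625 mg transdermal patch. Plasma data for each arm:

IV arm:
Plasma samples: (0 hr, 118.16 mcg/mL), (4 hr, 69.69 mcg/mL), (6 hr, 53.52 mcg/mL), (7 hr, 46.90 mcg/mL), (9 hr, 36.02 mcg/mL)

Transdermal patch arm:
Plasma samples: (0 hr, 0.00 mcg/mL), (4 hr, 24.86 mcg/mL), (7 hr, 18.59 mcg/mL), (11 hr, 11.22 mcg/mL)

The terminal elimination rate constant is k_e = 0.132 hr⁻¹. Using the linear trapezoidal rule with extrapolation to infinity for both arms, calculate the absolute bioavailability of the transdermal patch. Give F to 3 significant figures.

F = 0.115

Trapezoidal AUC_0→9 (IV):
  [0→4]: (118.16+69.69)/2 × 4 = 375.7
  [4→6]: (69.69+53.52)/2 × 2 = 123.21
  [6→7]: (53.52+46.90)/2 × 1 = 50.21
  [7→9]: (46.90+36.02)/2 × 2 = 82.92
  Sum = 632.04 mcg/mL·hr
IV tail: 36.02/0.132 = 272.879; AUC_iv,0→∞ = 632.04 + 272.879 = 904.919 mcg/mL·hr
Trapezoidal AUC_0→11 (transdermal patch):
  [0→4]: (0.00+24.86)/2 × 4 = 49.72
  [4→7]: (24.86+18.59)/2 × 3 = 65.175
  [7→11]: (18.59+11.22)/2 × 4 = 59.62
  Sum = 174.515 mcg/mL·hr
transdermal patch tail: 11.22/0.132 = 85.000; AUC_ev,0→∞ = 174.515 + 85.000 = 259.515 mcg/mL·hr
F = (AUC_ev/D_ev)/(AUC_iv/D_iv) = (259.515/625)/(904.919/250) = 0.415224/3.619676 = 0.1147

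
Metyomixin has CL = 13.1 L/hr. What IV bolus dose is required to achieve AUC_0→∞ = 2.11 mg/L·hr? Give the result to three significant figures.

Dose_iv = CL × AUC_0→∞
     = 13.1 × 2.11 = 27.641 mg

Dose = 27.6 mg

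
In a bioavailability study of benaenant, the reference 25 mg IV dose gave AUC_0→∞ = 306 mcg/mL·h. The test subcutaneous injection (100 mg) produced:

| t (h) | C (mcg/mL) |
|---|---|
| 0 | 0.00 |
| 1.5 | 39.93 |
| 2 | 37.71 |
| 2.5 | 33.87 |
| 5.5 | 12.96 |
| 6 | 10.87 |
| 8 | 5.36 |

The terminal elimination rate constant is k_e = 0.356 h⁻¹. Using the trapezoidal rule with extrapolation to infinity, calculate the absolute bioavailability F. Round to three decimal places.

Trapezoidal AUC_0→8 (subcutaneous injection):
  [0→1.5]: (0.00+39.93)/2 × 1.5 = 29.9475
  [1.5→2]: (39.93+37.71)/2 × 0.5 = 19.41
  [2→2.5]: (37.71+33.87)/2 × 0.5 = 17.895
  [2.5→5.5]: (33.87+12.96)/2 × 3 = 70.245
  [5.5→6]: (12.96+10.87)/2 × 0.5 = 5.9575
  [6→8]: (10.87+5.36)/2 × 2 = 16.23
  Sum = 159.685 mcg/mL·h
Tail: C_last/k_e = 5.36/0.356 = 15.056
AUC_0→∞ (subcutaneous injection) = 159.685 + 15.056 = 174.741 mcg/mL·h
F = (AUC_ev/D_ev)/(AUC_iv/D_iv) = (174.741/100)/(306/25) = 1.74741/12.24 = 0.1428

F = 0.143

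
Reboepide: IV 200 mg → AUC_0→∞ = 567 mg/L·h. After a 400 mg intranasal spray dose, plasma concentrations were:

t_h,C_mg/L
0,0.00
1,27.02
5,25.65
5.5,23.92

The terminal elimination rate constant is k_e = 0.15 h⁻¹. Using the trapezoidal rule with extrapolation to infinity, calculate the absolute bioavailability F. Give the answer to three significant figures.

Trapezoidal AUC_0→5.5 (intranasal spray):
  [0→1]: (0.00+27.02)/2 × 1 = 13.51
  [1→5]: (27.02+25.65)/2 × 4 = 105.34
  [5→5.5]: (25.65+23.92)/2 × 0.5 = 12.3925
  Sum = 131.2425 mg/L·h
Tail: C_last/k_e = 23.92/0.15 = 159.467
AUC_0→∞ (intranasal spray) = 131.2425 + 159.467 = 290.7095 mg/L·h
F = (AUC_ev/D_ev)/(AUC_iv/D_iv) = (290.7095/400)/(567/200) = 0.72677375/2.835 = 0.2564

F = 0.256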